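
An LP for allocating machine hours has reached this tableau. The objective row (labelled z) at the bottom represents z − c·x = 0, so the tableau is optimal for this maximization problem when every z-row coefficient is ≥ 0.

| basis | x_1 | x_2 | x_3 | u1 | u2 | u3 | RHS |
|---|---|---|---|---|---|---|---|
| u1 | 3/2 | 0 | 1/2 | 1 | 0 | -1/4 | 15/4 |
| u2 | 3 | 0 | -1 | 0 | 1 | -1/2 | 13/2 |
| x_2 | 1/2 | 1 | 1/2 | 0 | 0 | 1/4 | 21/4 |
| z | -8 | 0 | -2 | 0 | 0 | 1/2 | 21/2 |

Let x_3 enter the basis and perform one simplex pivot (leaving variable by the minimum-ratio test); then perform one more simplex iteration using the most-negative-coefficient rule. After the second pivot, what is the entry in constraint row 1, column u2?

Ratio test on column x_3 — row 1: (15/4)/(1/2) = 15/2; row 2: entry -1 ≤ 0; row 3: (21/4)/(1/2) = 21/2. Minimum is 15/2 at row 1 (u1 leaves); pivot element 1/2.
Divide row 1 by 1/2; eliminate column x_3 from the other rows.
Second iteration: most negative z-row entry is -2 in column x_1, so x_1 enters.
Ratio test on column x_1 — row 1: (15/2)/3 = 5/2; row 2: 14/6 = 7/3; row 3: entry -1 ≤ 0. Minimum is 7/3 at row 2 (u2 leaves); pivot element 6.
Divide row 2 by 6; eliminate column x_1 from the other rows.
After both pivots, the entry at constraint row 1, column u2 is -1/2.

-1/2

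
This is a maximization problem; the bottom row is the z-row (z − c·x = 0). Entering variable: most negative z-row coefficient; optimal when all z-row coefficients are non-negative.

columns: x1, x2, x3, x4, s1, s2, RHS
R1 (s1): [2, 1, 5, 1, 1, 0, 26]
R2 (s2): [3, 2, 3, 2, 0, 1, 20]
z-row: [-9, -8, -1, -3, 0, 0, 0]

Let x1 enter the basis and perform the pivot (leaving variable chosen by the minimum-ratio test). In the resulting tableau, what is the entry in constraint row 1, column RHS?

38/3

Ratio test on column x1 — row 1: 26/2 = 13; row 2: 20/3 = 20/3. Minimum is 20/3 at row 2 (s2 leaves); pivot element 3.
Divide row 2 by 3; eliminate column x1 from the other rows.
Row 1 update in column RHS: 26 − 2·(20/3) = 38/3.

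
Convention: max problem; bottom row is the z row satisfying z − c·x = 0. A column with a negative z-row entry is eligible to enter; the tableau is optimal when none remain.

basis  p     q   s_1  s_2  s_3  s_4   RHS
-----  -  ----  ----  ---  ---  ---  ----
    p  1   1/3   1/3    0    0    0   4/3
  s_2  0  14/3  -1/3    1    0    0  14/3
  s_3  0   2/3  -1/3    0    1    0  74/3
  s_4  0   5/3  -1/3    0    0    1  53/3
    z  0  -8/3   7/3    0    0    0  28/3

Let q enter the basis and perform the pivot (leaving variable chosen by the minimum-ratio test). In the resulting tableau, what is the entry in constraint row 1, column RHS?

Ratio test on column q — row 1: (4/3)/(1/3) = 4; row 2: (14/3)/(14/3) = 1; row 3: (74/3)/(2/3) = 37; row 4: (53/3)/(5/3) = 53/5. Minimum is 1 at row 2 (s_2 leaves); pivot element 14/3.
Divide row 2 by 14/3; eliminate column q from the other rows.
Row 1 update in column RHS: 4/3 − (1/3)·1 = 1.

1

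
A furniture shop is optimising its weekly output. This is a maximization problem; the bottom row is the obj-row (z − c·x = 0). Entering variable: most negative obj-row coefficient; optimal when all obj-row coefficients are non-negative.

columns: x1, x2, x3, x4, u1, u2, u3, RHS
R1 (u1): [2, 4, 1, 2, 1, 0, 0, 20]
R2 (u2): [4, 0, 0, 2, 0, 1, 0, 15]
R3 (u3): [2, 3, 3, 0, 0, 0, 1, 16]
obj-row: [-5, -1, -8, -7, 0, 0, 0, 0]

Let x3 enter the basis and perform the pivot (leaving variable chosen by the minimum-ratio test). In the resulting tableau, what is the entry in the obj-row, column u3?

8/3

Ratio test on column x3 — row 1: 20/1 = 20; row 2: entry 0 ≤ 0; row 3: 16/3 = 16/3. Minimum is 16/3 at row 3 (u3 leaves); pivot element 3.
Divide row 3 by 3; eliminate column x3 from the other rows.
obj-row update in column u3: 0 − (-8)·(1/3) = 8/3.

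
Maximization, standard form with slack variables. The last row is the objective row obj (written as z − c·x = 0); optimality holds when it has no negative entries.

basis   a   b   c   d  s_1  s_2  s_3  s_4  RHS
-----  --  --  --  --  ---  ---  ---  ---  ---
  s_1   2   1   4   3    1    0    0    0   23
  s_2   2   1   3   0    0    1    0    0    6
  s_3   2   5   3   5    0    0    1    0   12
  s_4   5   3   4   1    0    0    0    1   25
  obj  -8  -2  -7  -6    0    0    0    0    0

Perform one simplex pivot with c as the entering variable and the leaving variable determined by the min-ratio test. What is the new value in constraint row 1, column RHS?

15

Ratio test on column c — row 1: 23/4 = 23/4; row 2: 6/3 = 2; row 3: 12/3 = 4; row 4: 25/4 = 25/4. Minimum is 2 at row 2 (s_2 leaves); pivot element 3.
Divide row 2 by 3; eliminate column c from the other rows.
Row 1 update in column RHS: 23 − 4·2 = 15.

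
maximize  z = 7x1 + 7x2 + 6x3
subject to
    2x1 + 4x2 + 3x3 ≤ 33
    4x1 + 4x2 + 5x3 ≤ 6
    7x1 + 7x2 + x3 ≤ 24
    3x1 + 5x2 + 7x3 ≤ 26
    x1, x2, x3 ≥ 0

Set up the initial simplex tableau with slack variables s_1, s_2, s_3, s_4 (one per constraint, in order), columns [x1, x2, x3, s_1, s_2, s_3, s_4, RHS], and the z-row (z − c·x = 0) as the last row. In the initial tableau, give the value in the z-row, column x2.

The z-row carries the negated objective coefficients: the x2 entry is -7.

-7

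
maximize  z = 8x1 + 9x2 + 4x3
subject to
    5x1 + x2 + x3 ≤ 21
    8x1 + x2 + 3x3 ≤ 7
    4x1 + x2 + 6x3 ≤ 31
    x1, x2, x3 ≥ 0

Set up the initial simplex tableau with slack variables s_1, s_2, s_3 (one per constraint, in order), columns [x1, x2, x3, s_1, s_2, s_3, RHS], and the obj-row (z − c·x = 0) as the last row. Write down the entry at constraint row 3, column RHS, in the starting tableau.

The RHS of constraint 3 is b_3 = 31.

31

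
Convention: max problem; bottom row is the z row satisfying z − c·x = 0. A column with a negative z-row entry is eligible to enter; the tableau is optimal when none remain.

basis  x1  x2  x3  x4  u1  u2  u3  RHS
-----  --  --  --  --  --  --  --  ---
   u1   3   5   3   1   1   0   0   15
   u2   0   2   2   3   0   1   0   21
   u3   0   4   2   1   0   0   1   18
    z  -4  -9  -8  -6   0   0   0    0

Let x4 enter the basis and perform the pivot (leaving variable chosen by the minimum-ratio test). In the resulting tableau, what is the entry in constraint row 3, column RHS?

Ratio test on column x4 — row 1: 15/1 = 15; row 2: 21/3 = 7; row 3: 18/1 = 18. Minimum is 7 at row 2 (u2 leaves); pivot element 3.
Divide row 2 by 3; eliminate column x4 from the other rows.
Row 3 update in column RHS: 18 − 1·7 = 11.

11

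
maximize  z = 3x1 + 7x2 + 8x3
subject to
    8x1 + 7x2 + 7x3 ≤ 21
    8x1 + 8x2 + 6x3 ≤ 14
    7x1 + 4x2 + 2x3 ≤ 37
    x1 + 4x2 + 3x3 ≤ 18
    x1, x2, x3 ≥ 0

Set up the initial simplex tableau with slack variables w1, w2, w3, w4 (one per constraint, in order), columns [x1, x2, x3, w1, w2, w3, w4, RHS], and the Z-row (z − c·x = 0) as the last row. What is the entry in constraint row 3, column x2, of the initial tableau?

Constraint 3 has coefficient 4 on x2.

4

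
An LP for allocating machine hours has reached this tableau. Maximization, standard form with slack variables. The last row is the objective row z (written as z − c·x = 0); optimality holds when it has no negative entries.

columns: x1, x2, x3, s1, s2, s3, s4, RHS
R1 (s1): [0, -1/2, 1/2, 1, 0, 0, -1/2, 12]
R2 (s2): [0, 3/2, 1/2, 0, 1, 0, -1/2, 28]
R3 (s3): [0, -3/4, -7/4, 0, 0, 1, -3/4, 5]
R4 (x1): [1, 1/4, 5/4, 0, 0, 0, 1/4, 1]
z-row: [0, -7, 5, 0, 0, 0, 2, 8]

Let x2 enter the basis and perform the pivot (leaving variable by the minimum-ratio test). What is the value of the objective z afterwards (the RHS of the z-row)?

Ratio test on column x2 — row 1: entry -1/2 ≤ 0; row 2: 28/(3/2) = 56/3; row 3: entry -3/4 ≤ 0; row 4: 1/(1/4) = 4. Minimum is 4 at row 4 (x1 leaves); pivot element 1/4.
Pivot on row 4; the z-row RHS becomes 8 − (-7)·4 = 36.

36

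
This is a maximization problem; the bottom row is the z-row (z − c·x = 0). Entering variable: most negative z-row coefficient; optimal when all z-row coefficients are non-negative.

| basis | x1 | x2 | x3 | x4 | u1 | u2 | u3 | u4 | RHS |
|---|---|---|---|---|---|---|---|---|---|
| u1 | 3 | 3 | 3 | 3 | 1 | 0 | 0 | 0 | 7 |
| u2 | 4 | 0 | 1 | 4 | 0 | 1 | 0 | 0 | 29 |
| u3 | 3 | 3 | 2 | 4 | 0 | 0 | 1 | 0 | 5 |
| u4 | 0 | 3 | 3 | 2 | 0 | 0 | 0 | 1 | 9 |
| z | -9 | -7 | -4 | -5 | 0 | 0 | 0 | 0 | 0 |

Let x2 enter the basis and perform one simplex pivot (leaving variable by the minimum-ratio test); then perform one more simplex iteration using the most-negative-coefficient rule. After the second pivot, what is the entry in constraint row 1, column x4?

Ratio test on column x2 — row 1: 7/3 = 7/3; row 2: entry 0 ≤ 0; row 3: 5/3 = 5/3; row 4: 9/3 = 3. Minimum is 5/3 at row 3 (u3 leaves); pivot element 3.
Divide row 3 by 3; eliminate column x2 from the other rows.
Second iteration: most negative z-row entry is -2 in column x1, so x1 enters.
Ratio test on column x1 — row 1: entry 0 ≤ 0; row 2: 29/4 = 29/4; row 3: (5/3)/1 = 5/3; row 4: entry -3 ≤ 0. Minimum is 5/3 at row 3 (x2 leaves); pivot element 1.
Divide row 3 by 1; eliminate column x1 from the other rows.
After both pivots, the entry at constraint row 1, column x4 is -1.

-1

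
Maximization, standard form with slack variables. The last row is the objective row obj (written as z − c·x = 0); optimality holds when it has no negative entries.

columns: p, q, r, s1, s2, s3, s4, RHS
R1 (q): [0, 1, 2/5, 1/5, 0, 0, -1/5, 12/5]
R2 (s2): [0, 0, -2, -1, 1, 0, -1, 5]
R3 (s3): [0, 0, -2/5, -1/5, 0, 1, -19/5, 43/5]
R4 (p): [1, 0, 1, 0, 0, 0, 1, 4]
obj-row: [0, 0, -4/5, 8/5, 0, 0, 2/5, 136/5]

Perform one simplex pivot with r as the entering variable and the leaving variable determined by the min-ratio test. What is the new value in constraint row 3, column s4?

Ratio test on column r — row 1: (12/5)/(2/5) = 6; row 2: entry -2 ≤ 0; row 3: entry -2/5 ≤ 0; row 4: 4/1 = 4. Minimum is 4 at row 4 (p leaves); pivot element 1.
Divide row 4 by 1; eliminate column r from the other rows.
Row 3 update in column s4: -19/5 − (-2/5)·1 = -17/5.

-17/5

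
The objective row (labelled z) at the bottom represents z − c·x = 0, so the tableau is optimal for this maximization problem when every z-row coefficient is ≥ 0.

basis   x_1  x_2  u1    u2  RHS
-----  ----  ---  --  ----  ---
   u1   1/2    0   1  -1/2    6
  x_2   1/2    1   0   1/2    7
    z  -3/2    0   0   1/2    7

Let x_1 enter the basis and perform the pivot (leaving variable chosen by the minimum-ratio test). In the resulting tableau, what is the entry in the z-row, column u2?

Ratio test on column x_1 — row 1: 6/(1/2) = 12; row 2: 7/(1/2) = 14. Minimum is 12 at row 1 (u1 leaves); pivot element 1/2.
Divide row 1 by 1/2; eliminate column x_1 from the other rows.
z-row update in column u2: 1/2 − (-3/2)·(-1) = -1.

-1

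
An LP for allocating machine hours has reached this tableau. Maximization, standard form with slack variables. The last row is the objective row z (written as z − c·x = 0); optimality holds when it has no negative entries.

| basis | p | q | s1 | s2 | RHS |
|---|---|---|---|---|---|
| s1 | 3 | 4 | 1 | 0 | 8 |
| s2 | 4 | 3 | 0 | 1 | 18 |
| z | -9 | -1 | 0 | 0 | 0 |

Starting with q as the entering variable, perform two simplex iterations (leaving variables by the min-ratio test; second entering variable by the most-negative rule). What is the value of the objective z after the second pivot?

24

Ratio test on column q — row 1: 8/4 = 2; row 2: 18/3 = 6. Minimum is 2 at row 1 (s1 leaves); pivot element 4.
Pivot on row 1; the z-row RHS becomes 0 − (-1)·2 = 2.
Next entering variable (most negative z-row entry -33/4): p.
Ratio test on column p — row 1: 2/(3/4) = 8/3; row 2: 12/(7/4) = 48/7. Minimum is 8/3 at row 1 (q leaves); pivot element 3/4.
After the second pivot the z-row RHS is 2 − (-33/4)·(8/3) = 24.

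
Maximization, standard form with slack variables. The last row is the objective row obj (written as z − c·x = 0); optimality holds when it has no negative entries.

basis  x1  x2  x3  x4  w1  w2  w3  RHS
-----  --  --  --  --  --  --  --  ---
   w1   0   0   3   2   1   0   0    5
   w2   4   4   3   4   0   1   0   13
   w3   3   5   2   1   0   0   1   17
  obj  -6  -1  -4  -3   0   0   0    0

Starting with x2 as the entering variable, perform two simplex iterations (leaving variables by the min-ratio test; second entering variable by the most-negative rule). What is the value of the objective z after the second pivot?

39/2

Ratio test on column x2 — row 1: entry 0 ≤ 0; row 2: 13/4 = 13/4; row 3: 17/5 = 17/5. Minimum is 13/4 at row 2 (w2 leaves); pivot element 4.
Pivot on row 2; the obj-row RHS becomes 0 − (-1)·(13/4) = 13/4.
Next entering variable (most negative obj-row entry -5): x1.
Ratio test on column x1 — row 1: entry 0 ≤ 0; row 2: (13/4)/1 = 13/4; row 3: entry -2 ≤ 0. Minimum is 13/4 at row 2 (x2 leaves); pivot element 1.
After the second pivot the obj-row RHS is 13/4 − (-5)·(13/4) = 39/2.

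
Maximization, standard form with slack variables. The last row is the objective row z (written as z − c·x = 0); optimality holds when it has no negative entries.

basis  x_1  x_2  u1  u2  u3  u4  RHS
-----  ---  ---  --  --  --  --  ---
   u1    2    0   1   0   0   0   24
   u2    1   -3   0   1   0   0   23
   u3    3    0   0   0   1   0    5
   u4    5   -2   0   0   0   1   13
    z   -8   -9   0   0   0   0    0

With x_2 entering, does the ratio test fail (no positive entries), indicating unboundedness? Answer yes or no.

yes

Every constraint-row entry in column x_2 is ≤ 0, so increasing x_2 is unbounded.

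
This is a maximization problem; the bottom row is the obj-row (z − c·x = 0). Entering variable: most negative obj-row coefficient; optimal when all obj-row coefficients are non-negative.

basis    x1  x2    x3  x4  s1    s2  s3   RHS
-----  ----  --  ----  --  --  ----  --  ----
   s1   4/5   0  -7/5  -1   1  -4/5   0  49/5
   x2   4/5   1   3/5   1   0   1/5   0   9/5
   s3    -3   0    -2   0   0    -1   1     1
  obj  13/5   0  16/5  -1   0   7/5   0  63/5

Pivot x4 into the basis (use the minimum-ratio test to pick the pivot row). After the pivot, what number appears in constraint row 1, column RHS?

58/5

Ratio test on column x4 — row 1: entry -1 ≤ 0; row 2: (9/5)/1 = 9/5; row 3: entry 0 ≤ 0. Minimum is 9/5 at row 2 (x2 leaves); pivot element 1.
Divide row 2 by 1; eliminate column x4 from the other rows.
Row 1 update in column RHS: 49/5 − (-1)·(9/5) = 58/5.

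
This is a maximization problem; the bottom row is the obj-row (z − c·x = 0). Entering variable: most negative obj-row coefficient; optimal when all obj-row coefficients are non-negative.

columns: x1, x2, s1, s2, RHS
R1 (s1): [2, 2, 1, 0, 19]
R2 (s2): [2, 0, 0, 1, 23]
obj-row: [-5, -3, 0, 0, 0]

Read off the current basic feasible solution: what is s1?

19

s1 is basic (row 1); its value is the RHS of that row, 19.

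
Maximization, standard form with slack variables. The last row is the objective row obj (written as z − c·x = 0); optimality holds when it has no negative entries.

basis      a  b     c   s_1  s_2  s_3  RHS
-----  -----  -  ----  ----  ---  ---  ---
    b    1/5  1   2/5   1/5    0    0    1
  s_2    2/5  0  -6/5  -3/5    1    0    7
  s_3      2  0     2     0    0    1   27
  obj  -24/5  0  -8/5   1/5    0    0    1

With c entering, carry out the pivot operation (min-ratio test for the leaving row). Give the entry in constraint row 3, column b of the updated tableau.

Ratio test on column c — row 1: 1/(2/5) = 5/2; row 2: entry -6/5 ≤ 0; row 3: 27/2 = 27/2. Minimum is 5/2 at row 1 (b leaves); pivot element 2/5.
Divide row 1 by 2/5; eliminate column c from the other rows.
Row 3 update in column b: 0 − 2·(5/2) = -5.

-5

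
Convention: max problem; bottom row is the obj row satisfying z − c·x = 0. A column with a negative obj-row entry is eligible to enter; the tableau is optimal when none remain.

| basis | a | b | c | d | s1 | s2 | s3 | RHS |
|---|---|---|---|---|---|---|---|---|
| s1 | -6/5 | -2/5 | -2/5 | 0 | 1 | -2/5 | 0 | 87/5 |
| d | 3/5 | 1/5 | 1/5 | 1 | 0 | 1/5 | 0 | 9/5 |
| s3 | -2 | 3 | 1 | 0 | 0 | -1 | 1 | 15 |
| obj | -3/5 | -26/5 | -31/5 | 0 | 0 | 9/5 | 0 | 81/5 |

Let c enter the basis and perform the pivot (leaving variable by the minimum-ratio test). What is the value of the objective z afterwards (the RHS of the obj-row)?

72

Ratio test on column c — row 1: entry -2/5 ≤ 0; row 2: (9/5)/(1/5) = 9; row 3: 15/1 = 15. Minimum is 9 at row 2 (d leaves); pivot element 1/5.
Pivot on row 2; the obj-row RHS becomes 81/5 − (-31/5)·9 = 72.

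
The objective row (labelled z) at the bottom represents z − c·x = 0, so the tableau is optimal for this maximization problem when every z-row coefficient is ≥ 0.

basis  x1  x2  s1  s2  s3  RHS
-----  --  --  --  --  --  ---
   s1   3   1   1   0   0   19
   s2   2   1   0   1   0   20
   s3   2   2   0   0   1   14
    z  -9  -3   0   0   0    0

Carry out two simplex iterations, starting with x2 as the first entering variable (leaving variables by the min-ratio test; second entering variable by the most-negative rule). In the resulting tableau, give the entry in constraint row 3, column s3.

3/4

Ratio test on column x2 — row 1: 19/1 = 19; row 2: 20/1 = 20; row 3: 14/2 = 7. Minimum is 7 at row 3 (s3 leaves); pivot element 2.
Divide row 3 by 2; eliminate column x2 from the other rows.
Second iteration: most negative z-row entry is -6 in column x1, so x1 enters.
Ratio test on column x1 — row 1: 12/2 = 6; row 2: 13/1 = 13; row 3: 7/1 = 7. Minimum is 6 at row 1 (s1 leaves); pivot element 2.
Divide row 1 by 2; eliminate column x1 from the other rows.
After both pivots, the entry at constraint row 3, column s3 is 3/4.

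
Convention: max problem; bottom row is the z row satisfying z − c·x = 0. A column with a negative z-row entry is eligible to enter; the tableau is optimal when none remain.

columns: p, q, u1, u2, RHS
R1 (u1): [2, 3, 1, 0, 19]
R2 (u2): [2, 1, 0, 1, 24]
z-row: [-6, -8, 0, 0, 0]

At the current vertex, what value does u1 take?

19

u1 is basic (row 1); its value is the RHS of that row, 19.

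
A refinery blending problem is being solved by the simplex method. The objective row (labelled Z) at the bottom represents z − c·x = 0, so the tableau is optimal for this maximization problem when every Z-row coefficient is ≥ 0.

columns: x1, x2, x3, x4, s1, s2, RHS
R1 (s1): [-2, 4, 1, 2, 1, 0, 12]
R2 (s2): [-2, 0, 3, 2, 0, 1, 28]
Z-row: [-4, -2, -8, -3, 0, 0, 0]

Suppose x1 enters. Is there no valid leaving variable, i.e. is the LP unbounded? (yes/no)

yes

Every constraint-row entry in column x1 is ≤ 0, so increasing x1 is unbounded.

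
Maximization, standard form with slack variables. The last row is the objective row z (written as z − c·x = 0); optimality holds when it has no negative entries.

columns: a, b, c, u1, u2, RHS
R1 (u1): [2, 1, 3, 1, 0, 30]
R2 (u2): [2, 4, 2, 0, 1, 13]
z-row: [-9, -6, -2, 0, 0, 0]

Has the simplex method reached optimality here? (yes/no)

no

The z-row has a negative entry -9 in column a, so it is not optimal.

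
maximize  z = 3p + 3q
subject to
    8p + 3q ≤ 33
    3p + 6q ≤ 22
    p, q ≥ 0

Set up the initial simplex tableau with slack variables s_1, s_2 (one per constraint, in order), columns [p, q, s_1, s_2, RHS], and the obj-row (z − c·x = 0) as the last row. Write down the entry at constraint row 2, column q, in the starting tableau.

6

Constraint 2 has coefficient 6 on q.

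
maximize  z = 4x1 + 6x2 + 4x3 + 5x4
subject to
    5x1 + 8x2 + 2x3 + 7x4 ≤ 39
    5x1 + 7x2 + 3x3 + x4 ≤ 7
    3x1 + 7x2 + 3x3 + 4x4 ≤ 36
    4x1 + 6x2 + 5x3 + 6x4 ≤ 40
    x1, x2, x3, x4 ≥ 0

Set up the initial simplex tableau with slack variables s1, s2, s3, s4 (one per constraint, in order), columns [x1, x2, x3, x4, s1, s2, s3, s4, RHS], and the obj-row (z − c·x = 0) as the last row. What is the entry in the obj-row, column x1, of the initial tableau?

-4

The obj-row carries the negated objective coefficients: the x1 entry is -4.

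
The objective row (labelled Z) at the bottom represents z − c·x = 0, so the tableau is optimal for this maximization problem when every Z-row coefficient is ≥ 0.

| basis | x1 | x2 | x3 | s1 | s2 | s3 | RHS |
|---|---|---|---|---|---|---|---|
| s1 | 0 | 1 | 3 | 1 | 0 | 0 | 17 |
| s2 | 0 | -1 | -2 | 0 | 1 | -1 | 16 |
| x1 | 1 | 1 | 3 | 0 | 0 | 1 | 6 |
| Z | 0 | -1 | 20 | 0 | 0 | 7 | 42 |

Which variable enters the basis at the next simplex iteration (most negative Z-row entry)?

x2

Negative Z-row entries: x2: -1.
The most negative is -1 in column x2, so x2 enters.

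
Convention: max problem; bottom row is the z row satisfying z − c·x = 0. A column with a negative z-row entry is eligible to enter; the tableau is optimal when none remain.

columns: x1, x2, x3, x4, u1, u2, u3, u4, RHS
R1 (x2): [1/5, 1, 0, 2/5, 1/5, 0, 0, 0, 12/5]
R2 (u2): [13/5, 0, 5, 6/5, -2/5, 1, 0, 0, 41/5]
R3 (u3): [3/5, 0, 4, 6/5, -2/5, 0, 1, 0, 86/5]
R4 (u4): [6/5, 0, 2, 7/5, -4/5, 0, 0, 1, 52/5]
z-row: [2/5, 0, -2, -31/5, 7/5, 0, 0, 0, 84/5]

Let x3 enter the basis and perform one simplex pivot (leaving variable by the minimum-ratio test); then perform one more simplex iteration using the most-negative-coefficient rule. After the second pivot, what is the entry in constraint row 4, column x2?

-23/10

Ratio test on column x3 — row 1: entry 0 ≤ 0; row 2: (41/5)/5 = 41/25; row 3: (86/5)/4 = 43/10; row 4: (52/5)/2 = 26/5. Minimum is 41/25 at row 2 (u2 leaves); pivot element 5.
Divide row 2 by 5; eliminate column x3 from the other rows.
Second iteration: most negative z-row entry is -143/25 in column x4, so x4 enters.
Ratio test on column x4 — row 1: (12/5)/(2/5) = 6; row 2: (41/25)/(6/25) = 41/6; row 3: (266/25)/(6/25) = 133/3; row 4: (178/25)/(23/25) = 178/23. Minimum is 6 at row 1 (x2 leaves); pivot element 2/5.
Divide row 1 by 2/5; eliminate column x4 from the other rows.
After both pivots, the entry at constraint row 4, column x2 is -23/10.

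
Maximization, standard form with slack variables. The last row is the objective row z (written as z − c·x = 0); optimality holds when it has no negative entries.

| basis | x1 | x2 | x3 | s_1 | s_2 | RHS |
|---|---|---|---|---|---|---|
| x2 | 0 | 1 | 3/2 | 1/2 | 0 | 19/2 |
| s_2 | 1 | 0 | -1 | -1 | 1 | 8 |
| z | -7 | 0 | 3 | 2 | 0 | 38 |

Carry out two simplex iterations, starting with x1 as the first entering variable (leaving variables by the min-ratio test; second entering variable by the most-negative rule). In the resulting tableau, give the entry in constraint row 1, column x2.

2

Ratio test on column x1 — row 1: entry 0 ≤ 0; row 2: 8/1 = 8. Minimum is 8 at row 2 (s_2 leaves); pivot element 1.
Divide row 2 by 1; eliminate column x1 from the other rows.
Second iteration: most negative z-row entry is -5 in column s_1, so s_1 enters.
Ratio test on column s_1 — row 1: (19/2)/(1/2) = 19; row 2: entry -1 ≤ 0. Minimum is 19 at row 1 (x2 leaves); pivot element 1/2.
Divide row 1 by 1/2; eliminate column s_1 from the other rows.
After both pivots, the entry at constraint row 1, column x2 is 2.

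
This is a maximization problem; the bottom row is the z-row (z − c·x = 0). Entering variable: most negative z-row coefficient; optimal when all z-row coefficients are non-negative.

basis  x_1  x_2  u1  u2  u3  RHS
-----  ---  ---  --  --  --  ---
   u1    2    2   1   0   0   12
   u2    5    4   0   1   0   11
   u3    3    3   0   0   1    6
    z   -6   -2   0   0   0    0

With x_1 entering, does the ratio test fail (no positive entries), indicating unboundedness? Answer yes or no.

Column x_1 has positive entries in row(s) 1, 2, 3, so the ratio test bounds it — not unbounded.

no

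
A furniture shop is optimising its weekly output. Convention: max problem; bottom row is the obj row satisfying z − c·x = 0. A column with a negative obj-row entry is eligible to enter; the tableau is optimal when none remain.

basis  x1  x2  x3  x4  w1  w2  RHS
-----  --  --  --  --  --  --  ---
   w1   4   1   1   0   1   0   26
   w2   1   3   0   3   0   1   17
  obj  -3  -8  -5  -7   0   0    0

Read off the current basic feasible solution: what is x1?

0

x1 is not in the basis, so in the current basic feasible solution x1 = 0.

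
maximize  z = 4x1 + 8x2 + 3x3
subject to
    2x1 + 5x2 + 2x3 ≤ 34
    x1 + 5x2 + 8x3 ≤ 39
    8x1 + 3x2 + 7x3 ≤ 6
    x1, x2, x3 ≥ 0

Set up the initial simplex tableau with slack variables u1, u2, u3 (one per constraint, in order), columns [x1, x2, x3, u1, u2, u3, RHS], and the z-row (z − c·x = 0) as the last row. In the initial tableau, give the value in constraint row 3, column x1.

Constraint 3 has coefficient 8 on x1.

8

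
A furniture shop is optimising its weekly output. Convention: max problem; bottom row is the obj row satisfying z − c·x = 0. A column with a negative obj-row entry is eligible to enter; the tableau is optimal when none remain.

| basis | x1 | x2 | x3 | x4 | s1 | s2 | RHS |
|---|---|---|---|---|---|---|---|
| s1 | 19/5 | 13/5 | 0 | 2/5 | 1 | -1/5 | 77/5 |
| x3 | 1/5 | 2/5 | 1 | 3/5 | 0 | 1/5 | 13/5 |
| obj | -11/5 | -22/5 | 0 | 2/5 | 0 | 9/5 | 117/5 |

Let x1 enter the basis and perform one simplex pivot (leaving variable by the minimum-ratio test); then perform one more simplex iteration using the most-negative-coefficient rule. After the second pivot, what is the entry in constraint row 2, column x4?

Ratio test on column x1 — row 1: (77/5)/(19/5) = 77/19; row 2: (13/5)/(1/5) = 13. Minimum is 77/19 at row 1 (s1 leaves); pivot element 19/5.
Divide row 1 by 19/5; eliminate column x1 from the other rows.
Second iteration: most negative obj-row entry is -55/19 in column x2, so x2 enters.
Ratio test on column x2 — row 1: (77/19)/(13/19) = 77/13; row 2: (34/19)/(5/19) = 34/5. Minimum is 77/13 at row 1 (x1 leaves); pivot element 13/19.
Divide row 1 by 13/19; eliminate column x2 from the other rows.
After both pivots, the entry at constraint row 2, column x4 is 7/13.

7/13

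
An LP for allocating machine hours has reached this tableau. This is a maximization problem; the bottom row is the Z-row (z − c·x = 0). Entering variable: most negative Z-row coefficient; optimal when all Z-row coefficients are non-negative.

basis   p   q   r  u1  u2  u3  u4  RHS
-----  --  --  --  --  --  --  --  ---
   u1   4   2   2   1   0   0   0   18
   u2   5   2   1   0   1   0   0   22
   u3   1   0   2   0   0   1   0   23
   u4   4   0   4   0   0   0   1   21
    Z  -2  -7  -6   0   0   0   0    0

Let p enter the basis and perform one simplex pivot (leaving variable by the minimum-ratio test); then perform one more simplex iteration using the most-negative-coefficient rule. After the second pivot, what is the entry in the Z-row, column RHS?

Ratio test on column p — row 1: 18/4 = 9/2; row 2: 22/5 = 22/5; row 3: 23/1 = 23; row 4: 21/4 = 21/4. Minimum is 22/5 at row 2 (u2 leaves); pivot element 5.
Divide row 2 by 5; eliminate column p from the other rows.
Second iteration: most negative Z-row entry is -31/5 in column q, so q enters.
Ratio test on column q — row 1: (2/5)/(2/5) = 1; row 2: (22/5)/(2/5) = 11; row 3: entry -2/5 ≤ 0; row 4: entry -8/5 ≤ 0. Minimum is 1 at row 1 (u1 leaves); pivot element 2/5.
Divide row 1 by 2/5; eliminate column q from the other rows.
After both pivots, the entry at the Z-row, column RHS is 15.

15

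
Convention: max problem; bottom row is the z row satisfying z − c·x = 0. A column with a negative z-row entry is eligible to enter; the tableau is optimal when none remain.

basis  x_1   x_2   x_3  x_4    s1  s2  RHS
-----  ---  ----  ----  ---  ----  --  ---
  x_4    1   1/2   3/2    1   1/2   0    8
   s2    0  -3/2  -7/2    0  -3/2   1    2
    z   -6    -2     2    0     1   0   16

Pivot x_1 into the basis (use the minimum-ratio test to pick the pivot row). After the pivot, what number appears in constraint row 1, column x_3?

Ratio test on column x_1 — row 1: 8/1 = 8; row 2: entry 0 ≤ 0. Minimum is 8 at row 1 (x_4 leaves); pivot element 1.
Divide row 1 by 1; eliminate column x_1 from the other rows.
In the new row 1, the x_3 entry is the old entry divided by the pivot: (3/2)/1 = 3/2.

3/2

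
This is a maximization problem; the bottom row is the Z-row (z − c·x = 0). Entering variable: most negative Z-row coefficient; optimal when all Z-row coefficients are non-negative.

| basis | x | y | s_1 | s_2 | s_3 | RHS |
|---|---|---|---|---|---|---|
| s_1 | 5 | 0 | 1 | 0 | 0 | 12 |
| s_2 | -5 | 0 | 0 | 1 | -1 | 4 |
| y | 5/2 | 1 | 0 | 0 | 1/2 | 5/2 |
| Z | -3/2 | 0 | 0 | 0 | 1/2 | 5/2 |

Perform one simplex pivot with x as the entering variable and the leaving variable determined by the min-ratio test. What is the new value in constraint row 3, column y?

2/5

Ratio test on column x — row 1: 12/5 = 12/5; row 2: entry -5 ≤ 0; row 3: (5/2)/(5/2) = 1. Minimum is 1 at row 3 (y leaves); pivot element 5/2.
Divide row 3 by 5/2; eliminate column x from the other rows.
In the new row 3, the y entry is the old entry divided by the pivot: 1/(5/2) = 2/5.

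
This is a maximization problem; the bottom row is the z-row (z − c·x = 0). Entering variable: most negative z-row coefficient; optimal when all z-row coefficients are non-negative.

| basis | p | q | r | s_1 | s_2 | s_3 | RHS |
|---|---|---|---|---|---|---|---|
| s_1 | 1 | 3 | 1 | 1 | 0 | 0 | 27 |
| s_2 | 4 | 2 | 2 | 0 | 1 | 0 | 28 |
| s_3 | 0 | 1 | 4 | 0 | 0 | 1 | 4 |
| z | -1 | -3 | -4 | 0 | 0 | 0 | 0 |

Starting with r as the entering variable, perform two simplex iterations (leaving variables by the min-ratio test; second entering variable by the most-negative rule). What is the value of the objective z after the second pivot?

Ratio test on column r — row 1: 27/1 = 27; row 2: 28/2 = 14; row 3: 4/4 = 1. Minimum is 1 at row 3 (s_3 leaves); pivot element 4.
Pivot on row 3; the z-row RHS becomes 0 − (-4)·1 = 4.
Next entering variable (most negative z-row entry -2): q.
Ratio test on column q — row 1: 26/(11/4) = 104/11; row 2: 26/(3/2) = 52/3; row 3: 1/(1/4) = 4. Minimum is 4 at row 3 (r leaves); pivot element 1/4.
After the second pivot the z-row RHS is 4 − (-2)·4 = 12.

12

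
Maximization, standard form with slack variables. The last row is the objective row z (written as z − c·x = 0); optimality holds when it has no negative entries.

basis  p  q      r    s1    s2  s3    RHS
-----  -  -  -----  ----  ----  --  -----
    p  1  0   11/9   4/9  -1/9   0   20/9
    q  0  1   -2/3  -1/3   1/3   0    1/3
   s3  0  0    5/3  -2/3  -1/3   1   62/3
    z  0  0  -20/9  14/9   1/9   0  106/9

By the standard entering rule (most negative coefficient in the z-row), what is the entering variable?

r

Negative z-row entries: r: -20/9.
The most negative is -20/9 in column r, so r enters.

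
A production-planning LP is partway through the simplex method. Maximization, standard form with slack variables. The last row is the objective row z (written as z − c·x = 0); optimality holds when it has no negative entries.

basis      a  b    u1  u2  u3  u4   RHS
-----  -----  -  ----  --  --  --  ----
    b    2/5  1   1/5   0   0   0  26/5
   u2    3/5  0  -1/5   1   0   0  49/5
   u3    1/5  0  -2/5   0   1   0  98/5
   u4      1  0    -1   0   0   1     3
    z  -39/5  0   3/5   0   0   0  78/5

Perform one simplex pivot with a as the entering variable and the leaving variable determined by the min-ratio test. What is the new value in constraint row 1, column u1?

Ratio test on column a — row 1: (26/5)/(2/5) = 13; row 2: (49/5)/(3/5) = 49/3; row 3: (98/5)/(1/5) = 98; row 4: 3/1 = 3. Minimum is 3 at row 4 (u4 leaves); pivot element 1.
Divide row 4 by 1; eliminate column a from the other rows.
Row 1 update in column u1: 1/5 − (2/5)·(-1) = 3/5.

3/5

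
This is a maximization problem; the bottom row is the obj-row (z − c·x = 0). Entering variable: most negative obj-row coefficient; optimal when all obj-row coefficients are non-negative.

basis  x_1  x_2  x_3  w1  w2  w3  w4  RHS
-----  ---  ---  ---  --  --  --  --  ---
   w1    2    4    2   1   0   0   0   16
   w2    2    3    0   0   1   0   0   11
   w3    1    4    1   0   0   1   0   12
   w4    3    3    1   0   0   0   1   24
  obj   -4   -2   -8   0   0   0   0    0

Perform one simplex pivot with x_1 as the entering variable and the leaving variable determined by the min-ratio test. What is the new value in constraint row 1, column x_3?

Ratio test on column x_1 — row 1: 16/2 = 8; row 2: 11/2 = 11/2; row 3: 12/1 = 12; row 4: 24/3 = 8. Minimum is 11/2 at row 2 (w2 leaves); pivot element 2.
Divide row 2 by 2; eliminate column x_1 from the other rows.
Row 1 update in column x_3: 2 − 2·0 = 2.

2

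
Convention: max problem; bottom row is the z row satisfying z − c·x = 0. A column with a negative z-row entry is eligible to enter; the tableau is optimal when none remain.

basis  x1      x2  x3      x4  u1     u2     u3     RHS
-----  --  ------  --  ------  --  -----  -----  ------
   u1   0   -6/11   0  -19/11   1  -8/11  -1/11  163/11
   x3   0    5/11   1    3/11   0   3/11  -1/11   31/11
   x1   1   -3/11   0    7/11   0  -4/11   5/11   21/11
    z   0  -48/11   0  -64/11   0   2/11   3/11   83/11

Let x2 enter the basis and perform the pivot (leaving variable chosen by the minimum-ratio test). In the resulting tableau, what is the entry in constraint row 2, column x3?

Ratio test on column x2 — row 1: entry -6/11 ≤ 0; row 2: (31/11)/(5/11) = 31/5; row 3: entry -3/11 ≤ 0. Minimum is 31/5 at row 2 (x3 leaves); pivot element 5/11.
Divide row 2 by 5/11; eliminate column x2 from the other rows.
In the new row 2, the x3 entry is the old entry divided by the pivot: 1/(5/11) = 11/5.

11/5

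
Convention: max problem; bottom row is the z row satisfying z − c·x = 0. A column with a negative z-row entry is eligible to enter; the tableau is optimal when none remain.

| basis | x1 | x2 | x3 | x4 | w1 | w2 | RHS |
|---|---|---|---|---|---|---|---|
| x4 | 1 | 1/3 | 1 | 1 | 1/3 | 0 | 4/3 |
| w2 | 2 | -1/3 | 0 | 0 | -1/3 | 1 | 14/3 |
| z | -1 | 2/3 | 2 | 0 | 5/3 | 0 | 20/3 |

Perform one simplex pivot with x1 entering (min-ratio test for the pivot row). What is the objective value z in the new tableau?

8

Ratio test on column x1 — row 1: (4/3)/1 = 4/3; row 2: (14/3)/2 = 7/3. Minimum is 4/3 at row 1 (x4 leaves); pivot element 1.
Pivot on row 1; the z-row RHS becomes 20/3 − (-1)·(4/3) = 8.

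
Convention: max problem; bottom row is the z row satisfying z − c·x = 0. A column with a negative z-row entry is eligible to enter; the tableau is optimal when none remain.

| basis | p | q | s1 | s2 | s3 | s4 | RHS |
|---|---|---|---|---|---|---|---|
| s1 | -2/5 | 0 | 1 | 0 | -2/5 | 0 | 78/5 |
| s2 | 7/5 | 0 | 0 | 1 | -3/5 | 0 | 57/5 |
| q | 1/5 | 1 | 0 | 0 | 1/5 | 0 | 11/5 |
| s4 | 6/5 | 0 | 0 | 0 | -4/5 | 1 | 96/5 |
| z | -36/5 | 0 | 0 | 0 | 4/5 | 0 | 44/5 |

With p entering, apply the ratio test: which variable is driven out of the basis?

Column p entries and ratios — s1: -2/5 ≤ 0, skip; s2: (57/5)/(7/5) = 57/7; q: (11/5)/(1/5) = 11; s4: (96/5)/(6/5) = 16.
Smallest ratio is 57/7 in the row of s2, so s2 leaves.

s2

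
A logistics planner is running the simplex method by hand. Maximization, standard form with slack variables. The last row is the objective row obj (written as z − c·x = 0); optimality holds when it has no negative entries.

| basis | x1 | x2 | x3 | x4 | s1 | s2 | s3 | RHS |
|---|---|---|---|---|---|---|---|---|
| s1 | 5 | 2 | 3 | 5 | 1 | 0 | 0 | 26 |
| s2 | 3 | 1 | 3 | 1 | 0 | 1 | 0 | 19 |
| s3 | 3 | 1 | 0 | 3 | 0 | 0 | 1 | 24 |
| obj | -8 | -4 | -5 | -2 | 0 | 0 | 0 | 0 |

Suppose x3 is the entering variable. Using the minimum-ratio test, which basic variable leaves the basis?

s2

Column x3 entries and ratios — s1: 26/3 = 26/3; s2: 19/3 = 19/3; s3: 0 ≤ 0, skip.
Smallest ratio is 19/3 in the row of s2, so s2 leaves.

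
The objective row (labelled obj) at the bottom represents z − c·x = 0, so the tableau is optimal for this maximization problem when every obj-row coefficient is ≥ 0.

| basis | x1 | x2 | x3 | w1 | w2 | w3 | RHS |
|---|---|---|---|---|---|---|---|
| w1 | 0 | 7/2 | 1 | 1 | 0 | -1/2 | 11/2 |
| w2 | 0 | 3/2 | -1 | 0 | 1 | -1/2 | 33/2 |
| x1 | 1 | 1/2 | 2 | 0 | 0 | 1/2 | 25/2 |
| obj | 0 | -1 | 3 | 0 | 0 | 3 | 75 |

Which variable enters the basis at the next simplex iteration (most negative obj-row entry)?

Negative obj-row entries: x2: -1.
The most negative is -1 in column x2, so x2 enters.

x2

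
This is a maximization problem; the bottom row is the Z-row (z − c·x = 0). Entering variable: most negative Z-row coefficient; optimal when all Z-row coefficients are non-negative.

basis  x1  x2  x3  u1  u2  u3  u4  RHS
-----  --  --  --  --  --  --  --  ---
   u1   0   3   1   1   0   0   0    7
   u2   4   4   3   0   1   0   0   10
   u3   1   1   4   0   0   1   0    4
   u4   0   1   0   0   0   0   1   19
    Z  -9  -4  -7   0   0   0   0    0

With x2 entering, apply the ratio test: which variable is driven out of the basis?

u1

Column x2 entries and ratios — u1: 7/3 = 7/3; u2: 10/4 = 5/2; u3: 4/1 = 4; u4: 19/1 = 19.
Smallest ratio is 7/3 in the row of u1, so u1 leaves.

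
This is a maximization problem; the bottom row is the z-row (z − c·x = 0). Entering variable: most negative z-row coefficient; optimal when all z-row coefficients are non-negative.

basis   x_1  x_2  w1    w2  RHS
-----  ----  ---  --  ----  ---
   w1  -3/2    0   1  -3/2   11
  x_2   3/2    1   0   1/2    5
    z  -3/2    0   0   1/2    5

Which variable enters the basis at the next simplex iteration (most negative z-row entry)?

x_1

Negative z-row entries: x_1: -3/2.
The most negative is -3/2 in column x_1, so x_1 enters.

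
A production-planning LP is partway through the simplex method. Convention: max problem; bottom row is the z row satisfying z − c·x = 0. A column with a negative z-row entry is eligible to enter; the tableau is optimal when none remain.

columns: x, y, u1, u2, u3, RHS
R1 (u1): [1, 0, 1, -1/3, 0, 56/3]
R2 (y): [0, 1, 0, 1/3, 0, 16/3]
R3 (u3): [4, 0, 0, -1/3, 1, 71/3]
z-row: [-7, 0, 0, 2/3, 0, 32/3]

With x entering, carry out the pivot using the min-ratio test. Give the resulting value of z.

Ratio test on column x — row 1: (56/3)/1 = 56/3; row 2: entry 0 ≤ 0; row 3: (71/3)/4 = 71/12. Minimum is 71/12 at row 3 (u3 leaves); pivot element 4.
Pivot on row 3; the z-row RHS becomes 32/3 − (-7)·(71/12) = 625/12.

625/12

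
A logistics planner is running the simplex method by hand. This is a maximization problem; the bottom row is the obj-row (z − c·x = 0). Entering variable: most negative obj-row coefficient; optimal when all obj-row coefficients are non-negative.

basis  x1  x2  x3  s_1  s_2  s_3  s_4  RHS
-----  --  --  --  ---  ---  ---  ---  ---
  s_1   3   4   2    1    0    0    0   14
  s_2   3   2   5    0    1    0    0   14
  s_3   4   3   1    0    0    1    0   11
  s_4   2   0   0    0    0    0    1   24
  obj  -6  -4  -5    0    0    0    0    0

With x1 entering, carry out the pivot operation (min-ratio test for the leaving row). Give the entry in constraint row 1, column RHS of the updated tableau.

23/4

Ratio test on column x1 — row 1: 14/3 = 14/3; row 2: 14/3 = 14/3; row 3: 11/4 = 11/4; row 4: 24/2 = 12. Minimum is 11/4 at row 3 (s_3 leaves); pivot element 4.
Divide row 3 by 4; eliminate column x1 from the other rows.
Row 1 update in column RHS: 14 − 3·(11/4) = 23/4.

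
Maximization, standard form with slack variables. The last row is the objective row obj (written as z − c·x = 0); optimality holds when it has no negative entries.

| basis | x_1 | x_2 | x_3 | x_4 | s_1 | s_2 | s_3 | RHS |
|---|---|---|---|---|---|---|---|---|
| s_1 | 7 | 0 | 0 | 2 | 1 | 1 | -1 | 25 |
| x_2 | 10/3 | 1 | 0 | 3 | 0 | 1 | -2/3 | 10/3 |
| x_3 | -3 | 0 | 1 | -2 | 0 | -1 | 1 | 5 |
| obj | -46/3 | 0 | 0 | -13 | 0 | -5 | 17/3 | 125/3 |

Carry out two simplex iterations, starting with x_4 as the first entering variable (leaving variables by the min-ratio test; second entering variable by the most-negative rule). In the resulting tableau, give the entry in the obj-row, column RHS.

57

Ratio test on column x_4 — row 1: 25/2 = 25/2; row 2: (10/3)/3 = 10/9; row 3: entry -2 ≤ 0. Minimum is 10/9 at row 2 (x_2 leaves); pivot element 3.
Divide row 2 by 3; eliminate column x_4 from the other rows.
Second iteration: most negative obj-row entry is -8/9 in column x_1, so x_1 enters.
Ratio test on column x_1 — row 1: (205/9)/(43/9) = 205/43; row 2: (10/9)/(10/9) = 1; row 3: entry -7/9 ≤ 0. Minimum is 1 at row 2 (x_4 leaves); pivot element 10/9.
Divide row 2 by 10/9; eliminate column x_1 from the other rows.
After both pivots, the entry at the obj-row, column RHS is 57.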